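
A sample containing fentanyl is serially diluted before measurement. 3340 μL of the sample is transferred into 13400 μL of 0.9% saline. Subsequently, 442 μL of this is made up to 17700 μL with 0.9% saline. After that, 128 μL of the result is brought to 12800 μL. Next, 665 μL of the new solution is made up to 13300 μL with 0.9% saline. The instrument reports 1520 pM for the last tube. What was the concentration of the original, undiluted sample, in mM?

0.610 mM

Overall dilution factor = 5.012 × 40.05 × 100 × 20 = 4.01 × 10⁵.
Original = 1520 pM × 4.01 × 10⁵ = 6.10 × 10⁸ pM = 0.610 mM.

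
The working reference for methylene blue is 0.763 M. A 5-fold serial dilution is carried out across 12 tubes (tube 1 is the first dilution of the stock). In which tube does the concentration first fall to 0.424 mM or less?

Tube n has concentration 0.763 M / 5ⁿ.
Need 5ⁿ ≥ 0.763 M / 0.424 mM = 1800, so n ≥ 4.66.
First such tube: n = 5.

tube 5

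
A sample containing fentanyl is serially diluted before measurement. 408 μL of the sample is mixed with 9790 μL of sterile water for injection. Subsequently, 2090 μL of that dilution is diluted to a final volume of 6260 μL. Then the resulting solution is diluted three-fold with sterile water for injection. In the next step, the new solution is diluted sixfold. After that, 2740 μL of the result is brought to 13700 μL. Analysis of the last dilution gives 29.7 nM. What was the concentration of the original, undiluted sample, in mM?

0.200 mM

Overall dilution factor = 25.00 × 2.995 × 3 × 6 × 5 = 6738.
Original = 29.7 nM × 6738 = 2.00 × 10⁵ nM = 0.200 mM.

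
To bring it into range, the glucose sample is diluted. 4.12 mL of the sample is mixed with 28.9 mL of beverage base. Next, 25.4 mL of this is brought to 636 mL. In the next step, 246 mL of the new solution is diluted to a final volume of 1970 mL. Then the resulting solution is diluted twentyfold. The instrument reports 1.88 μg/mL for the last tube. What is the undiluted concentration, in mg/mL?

Overall dilution factor = 8.015 × 25.04 × 8.008 × 20 = 3.21 × 10⁴.
Original = 1.88 μg/mL × 3.21 × 10⁴ = 6.04 × 10⁴ μg/mL = 60.4 mg/mL.

60.4 mg/mL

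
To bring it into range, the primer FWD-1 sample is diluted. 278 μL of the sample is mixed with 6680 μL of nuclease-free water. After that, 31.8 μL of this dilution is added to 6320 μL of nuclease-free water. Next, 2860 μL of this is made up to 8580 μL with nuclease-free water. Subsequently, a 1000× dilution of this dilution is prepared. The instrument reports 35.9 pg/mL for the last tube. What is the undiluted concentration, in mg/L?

Overall dilution factor = 25.03 × 199.7 × 3 × 1000 = 1.50 × 10⁷.
Original = 35.9 pg/mL × 1.50 × 10⁷ = 5.38 × 10⁸ pg/mL = 538 mg/L.

538 mg/L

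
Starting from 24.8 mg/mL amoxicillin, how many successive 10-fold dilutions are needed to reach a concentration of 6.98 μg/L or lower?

Need 10ⁿ ≥ 3.55 × 10⁶, so n ≥ log(3.55 × 10⁶)/log(10) = 6.55.
Minimum whole steps: n = 7.

7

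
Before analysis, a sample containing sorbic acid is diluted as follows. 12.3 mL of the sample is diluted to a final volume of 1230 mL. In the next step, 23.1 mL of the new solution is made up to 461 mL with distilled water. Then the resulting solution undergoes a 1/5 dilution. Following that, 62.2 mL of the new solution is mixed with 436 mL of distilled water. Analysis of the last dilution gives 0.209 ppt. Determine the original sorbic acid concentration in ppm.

Overall dilution factor = 100 × 19.96 × 5 × 8.010 = 7.99 × 10⁴.
Original = 0.209 ppt × 7.99 × 10⁴ = 1.67 × 10⁴ ppt = 0.0167 ppm.

0.0167 ppm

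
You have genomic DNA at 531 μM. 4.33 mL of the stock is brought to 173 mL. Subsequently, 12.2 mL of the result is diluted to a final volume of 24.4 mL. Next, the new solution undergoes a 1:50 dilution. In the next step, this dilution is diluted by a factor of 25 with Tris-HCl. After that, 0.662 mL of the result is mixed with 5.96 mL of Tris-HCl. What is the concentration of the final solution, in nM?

0.531 nM

Overall dilution factor = 39.95 × 2 × 50 × 25 × 10.00 = 9.99 × 10⁵.
531 μM / 9.99 × 10⁵ = 5.31 × 10⁻⁴ μM = 0.531 nM.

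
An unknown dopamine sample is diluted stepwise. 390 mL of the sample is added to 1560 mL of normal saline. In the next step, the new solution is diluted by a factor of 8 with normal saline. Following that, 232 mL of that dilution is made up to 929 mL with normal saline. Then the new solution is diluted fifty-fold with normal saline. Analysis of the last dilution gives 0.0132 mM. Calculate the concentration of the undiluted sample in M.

0.106 M

Overall dilution factor = 5 × 8 × 4.004 × 50 = 8009.
Original = 0.0132 mM × 8009 = 106 mM = 0.106 M.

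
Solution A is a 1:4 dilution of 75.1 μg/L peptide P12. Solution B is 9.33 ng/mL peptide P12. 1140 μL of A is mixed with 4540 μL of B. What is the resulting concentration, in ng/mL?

11.2 ng/mL

C_A = 75.1 μg/L / 4 = 18.8 μg/L.
C_B = 9.33 ng/mL = 9.33 μg/L.
C_mix = (C_A·V_A + C_B·V_B)/(V_A + V_B) = (18.8×1140 + 9.33×4540) / 5680 = 11.2 μg/L = 11.2 ng/mL.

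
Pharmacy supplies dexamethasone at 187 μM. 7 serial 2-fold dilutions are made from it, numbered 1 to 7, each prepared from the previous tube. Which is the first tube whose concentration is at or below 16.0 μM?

Tube n has concentration 187 μM / 2ⁿ.
Need 2ⁿ ≥ 187 μM / 16.0 μM = 11.7, so n ≥ 3.55.
First such tube: n = 4.

tube 4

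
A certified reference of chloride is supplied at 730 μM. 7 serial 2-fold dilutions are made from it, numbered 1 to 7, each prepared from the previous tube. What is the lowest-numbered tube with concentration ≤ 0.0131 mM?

tube 6

Tube n has concentration 730 μM / 2ⁿ.
Need 2ⁿ ≥ 730 μM / 0.0131 mM = 55.7, so n ≥ 5.80.
First such tube: n = 6.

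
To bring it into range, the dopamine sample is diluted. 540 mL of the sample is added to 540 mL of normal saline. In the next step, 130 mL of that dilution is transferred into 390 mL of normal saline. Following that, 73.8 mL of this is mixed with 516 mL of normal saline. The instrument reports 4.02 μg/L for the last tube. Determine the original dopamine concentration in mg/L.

0.257 mg/L

Overall dilution factor = 2 × 4 × 7.992 = 63.9.
Original = 4.02 μg/L × 63.9 = 257 μg/L = 0.257 mg/L.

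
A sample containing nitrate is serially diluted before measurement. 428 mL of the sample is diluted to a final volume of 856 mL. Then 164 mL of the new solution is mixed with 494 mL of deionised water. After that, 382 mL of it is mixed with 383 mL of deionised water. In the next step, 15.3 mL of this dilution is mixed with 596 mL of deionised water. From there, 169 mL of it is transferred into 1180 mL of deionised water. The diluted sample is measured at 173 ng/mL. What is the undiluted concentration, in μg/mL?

887 μg/mL

Overall dilution factor = 2 × 4.012 × 2.003 × 39.95 × 7.982 = 5125.
Original = 173 ng/mL × 5125 = 8.87 × 10⁵ ng/mL = 887 μg/mL.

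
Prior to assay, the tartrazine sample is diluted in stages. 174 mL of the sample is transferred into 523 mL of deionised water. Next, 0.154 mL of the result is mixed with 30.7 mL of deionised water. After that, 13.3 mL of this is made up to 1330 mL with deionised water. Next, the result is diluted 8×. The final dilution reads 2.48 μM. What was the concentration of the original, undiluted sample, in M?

Overall dilution factor = 4.006 × 200.4 × 100 × 8 = 6.42 × 10⁵.
Original = 2.48 μM × 6.42 × 10⁵ = 1.59 × 10⁶ μM = 1.59 M.

1.59 M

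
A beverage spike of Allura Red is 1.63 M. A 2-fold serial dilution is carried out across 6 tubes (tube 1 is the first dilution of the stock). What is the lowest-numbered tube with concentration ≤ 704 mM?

tube 2

Tube n has concentration 1.63 M / 2ⁿ.
Need 2ⁿ ≥ 1.63 M / 704 mM = 2.32, so n ≥ 1.21.
First such tube: n = 2.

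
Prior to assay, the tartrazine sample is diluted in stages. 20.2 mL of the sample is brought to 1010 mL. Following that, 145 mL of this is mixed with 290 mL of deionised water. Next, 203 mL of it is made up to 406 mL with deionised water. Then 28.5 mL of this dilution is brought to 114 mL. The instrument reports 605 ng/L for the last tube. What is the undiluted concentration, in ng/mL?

Overall dilution factor = 50 × 3 × 2 × 4 = 1200.
Original = 605 ng/L × 1200 = 7.26 × 10⁵ ng/L = 726 ng/mL.

726 ng/mL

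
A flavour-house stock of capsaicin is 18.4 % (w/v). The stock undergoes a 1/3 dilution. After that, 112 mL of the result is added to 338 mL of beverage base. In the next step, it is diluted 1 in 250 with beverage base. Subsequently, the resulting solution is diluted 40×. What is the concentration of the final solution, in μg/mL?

Overall dilution factor = 3 × 4.018 × 250 × 40 = 1.21 × 10⁵.
18.4 % (w/v) / 1.21 × 10⁵ = 1.53 × 10⁻⁴ % (w/v) = 1.53 μg/mL.

1.53 μg/mL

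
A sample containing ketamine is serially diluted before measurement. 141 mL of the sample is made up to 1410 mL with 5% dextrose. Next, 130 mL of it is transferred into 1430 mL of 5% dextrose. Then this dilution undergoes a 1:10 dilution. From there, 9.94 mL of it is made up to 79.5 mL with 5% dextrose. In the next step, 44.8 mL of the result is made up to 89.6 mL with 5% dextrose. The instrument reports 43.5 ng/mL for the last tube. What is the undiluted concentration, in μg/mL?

835 μg/mL

Overall dilution factor = 10 × 12 × 10 × 7.998 × 2 = 1.92 × 10⁴.
Original = 43.5 ng/mL × 1.92 × 10⁴ = 8.35 × 10⁵ ng/mL = 835 μg/mL.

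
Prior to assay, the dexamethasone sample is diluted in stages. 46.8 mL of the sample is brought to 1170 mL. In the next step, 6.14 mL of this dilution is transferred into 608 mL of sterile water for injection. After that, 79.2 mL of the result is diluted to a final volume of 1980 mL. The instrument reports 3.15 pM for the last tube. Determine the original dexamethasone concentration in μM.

0.197 μM

Overall dilution factor = 25 × 100.0 × 25 = 6.25 × 10⁴.
Original = 3.15 pM × 6.25 × 10⁴ = 1.97 × 10⁵ pM = 0.197 μM.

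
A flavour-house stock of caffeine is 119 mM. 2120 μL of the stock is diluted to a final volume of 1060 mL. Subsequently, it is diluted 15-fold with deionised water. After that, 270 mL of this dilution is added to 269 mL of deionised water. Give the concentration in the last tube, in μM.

Overall dilution factor = 500 × 15 × 1.996 = 1.50 × 10⁴.
119 mM / 1.50 × 10⁴ = 7.95 × 10⁻³ mM = 7.95 μM.

7.95 μM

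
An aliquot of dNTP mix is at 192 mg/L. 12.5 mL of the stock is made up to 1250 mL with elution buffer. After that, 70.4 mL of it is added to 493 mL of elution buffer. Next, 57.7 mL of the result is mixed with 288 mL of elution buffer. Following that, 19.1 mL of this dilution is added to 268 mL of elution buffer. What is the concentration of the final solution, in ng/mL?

Overall dilution factor = 100 × 8.003 × 5.991 × 15.03 = 7.21 × 10⁴.
192 mg/L / 7.21 × 10⁴ = 2.66 × 10⁻³ mg/L = 2.66 ng/mL.

2.66 ng/mL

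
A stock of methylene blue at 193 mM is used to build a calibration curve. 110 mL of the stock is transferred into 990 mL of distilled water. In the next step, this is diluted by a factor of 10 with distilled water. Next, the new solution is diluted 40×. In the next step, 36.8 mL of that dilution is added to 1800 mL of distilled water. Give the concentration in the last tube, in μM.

Overall dilution factor = 10 × 10 × 40 × 49.91 = 2.00 × 10⁵.
193 mM / 2.00 × 10⁵ = 9.67 × 10⁻⁴ mM = 0.967 μM.

0.967 μM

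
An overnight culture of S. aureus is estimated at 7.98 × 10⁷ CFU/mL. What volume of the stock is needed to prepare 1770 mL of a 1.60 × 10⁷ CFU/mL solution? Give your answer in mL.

355 mL

V₁ = C₂V₂/C₁ = 1.60 × 10⁷ × 1770 / 7.98 × 10⁷ = 355 mL.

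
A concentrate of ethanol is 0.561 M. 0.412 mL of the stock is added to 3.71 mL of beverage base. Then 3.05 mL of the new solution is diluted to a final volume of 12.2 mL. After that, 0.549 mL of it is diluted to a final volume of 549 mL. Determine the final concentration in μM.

Overall dilution factor = 10.00 × 4 × 1000 = 4.00 × 10⁴.
0.561 M / 4.00 × 10⁴ = 1.40 × 10⁻⁵ M = 14.0 μM.

14.0 μM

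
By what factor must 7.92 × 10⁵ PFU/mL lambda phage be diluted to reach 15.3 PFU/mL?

Factor = C₀/C_target = 7.92 × 10⁵ PFU/mL / 15.3 PFU/mL = 5.18 × 10⁴.

5.18 × 10⁴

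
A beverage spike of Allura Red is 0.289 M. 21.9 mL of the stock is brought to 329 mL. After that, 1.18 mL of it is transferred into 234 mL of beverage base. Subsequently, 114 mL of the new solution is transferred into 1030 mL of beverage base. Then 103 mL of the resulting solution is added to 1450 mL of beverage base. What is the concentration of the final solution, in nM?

Overall dilution factor = 15.02 × 199.3 × 10.04 × 15.08 = 4.53 × 10⁵.
0.289 M / 4.53 × 10⁵ = 6.38 × 10⁻⁷ M = 638 nM.

638 nM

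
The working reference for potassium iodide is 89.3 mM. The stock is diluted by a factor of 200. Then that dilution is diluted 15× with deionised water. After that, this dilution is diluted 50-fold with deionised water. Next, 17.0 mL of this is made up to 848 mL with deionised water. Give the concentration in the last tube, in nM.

Overall dilution factor = 200 × 15 × 50 × 49.88 = 7.48 × 10⁶.
89.3 mM / 7.48 × 10⁶ = 1.19 × 10⁻⁵ mM = 11.9 nM.

11.9 nM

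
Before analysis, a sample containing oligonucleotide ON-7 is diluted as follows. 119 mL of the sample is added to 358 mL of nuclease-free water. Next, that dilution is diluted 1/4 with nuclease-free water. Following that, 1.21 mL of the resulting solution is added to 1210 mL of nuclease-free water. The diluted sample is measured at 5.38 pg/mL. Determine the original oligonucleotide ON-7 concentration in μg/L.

Overall dilution factor = 4.008 × 4 × 1001 = 1.60 × 10⁴.
Original = 5.38 pg/mL × 1.60 × 10⁴ = 8.63 × 10⁴ pg/mL = 86.3 μg/L.

86.3 μg/L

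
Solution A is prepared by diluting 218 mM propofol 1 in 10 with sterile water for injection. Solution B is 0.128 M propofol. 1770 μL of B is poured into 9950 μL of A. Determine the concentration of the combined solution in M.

C_A = 218 mM / 10 = 21.8 mM.
C_B = 0.128 M = 128 mM.
C_mix = (C_A·V_A + C_B·V_B)/(V_A + V_B) = (21.8×9950 + 128×1770) / 11720 = 37.8 mM = 0.0378 M.

0.0378 M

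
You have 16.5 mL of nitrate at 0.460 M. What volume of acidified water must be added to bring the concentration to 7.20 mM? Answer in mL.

7.20 mM = 7.20 × 10⁻³ M.
V₂ = C₁V₁/C₂ = 0.460 × 16.5 / 7.20 × 10⁻³ = 1054 mL.
Diluent to add = V₂ − V₁ = 1054 − 16.5 = 1040 mL.

1040 mL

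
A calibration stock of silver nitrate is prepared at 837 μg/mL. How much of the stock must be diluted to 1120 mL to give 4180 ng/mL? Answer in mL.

4180 ng/mL = 4.18 μg/mL.
V₁ = C₂V₂/C₁ = 4.18 × 1120 / 837 = 5.59 mL.

5.59 mL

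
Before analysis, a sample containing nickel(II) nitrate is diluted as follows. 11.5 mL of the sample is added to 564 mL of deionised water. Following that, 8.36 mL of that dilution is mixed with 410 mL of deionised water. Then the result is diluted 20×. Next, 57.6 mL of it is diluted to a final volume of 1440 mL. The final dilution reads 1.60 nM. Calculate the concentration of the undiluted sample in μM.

Overall dilution factor = 50.04 × 50.04 × 20 × 25 = 1.25 × 10⁶.
Original = 1.60 nM × 1.25 × 10⁶ = 2.00 × 10⁶ nM = 2000 μM.

2000 μM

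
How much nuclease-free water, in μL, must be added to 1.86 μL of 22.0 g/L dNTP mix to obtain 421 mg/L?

95.3 μL

421 mg/L = 0.421 g/L.
V₂ = C₁V₁/C₂ = 22.0 × 1.86 / 0.421 = 97.2 μL.
Diluent to add = V₂ − V₁ = 97.2 − 1.86 = 95.3 μL.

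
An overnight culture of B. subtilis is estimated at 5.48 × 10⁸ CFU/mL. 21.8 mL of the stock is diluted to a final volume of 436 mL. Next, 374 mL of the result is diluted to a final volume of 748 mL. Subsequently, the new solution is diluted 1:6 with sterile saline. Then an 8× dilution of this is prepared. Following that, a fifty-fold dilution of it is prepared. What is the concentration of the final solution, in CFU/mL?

5710 CFU/mL

Overall dilution factor = 20 × 2 × 6 × 8 × 50 = 9.60 × 10⁴.
5.48 × 10⁸ CFU/mL / 9.60 × 10⁴ = 5710 CFU/mL.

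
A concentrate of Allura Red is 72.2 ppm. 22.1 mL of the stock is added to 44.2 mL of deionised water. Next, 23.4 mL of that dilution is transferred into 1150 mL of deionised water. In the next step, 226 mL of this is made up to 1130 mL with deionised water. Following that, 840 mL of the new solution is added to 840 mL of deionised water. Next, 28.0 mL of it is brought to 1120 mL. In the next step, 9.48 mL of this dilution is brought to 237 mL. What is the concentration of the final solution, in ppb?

Overall dilution factor = 3 × 50.15 × 5 × 2 × 40 × 25 = 1.50 × 10⁶.
72.2 ppm / 1.50 × 10⁶ = 4.80 × 10⁻⁵ ppm = 0.0480 ppb.

0.0480 ppb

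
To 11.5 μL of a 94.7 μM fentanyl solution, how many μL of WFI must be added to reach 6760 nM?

6760 nM = 6.76 μM.
V₂ = C₁V₁/C₂ = 94.7 × 11.5 / 6.76 = 161 μL.
Diluent to add = V₂ − V₁ = 161 − 11.5 = 150 μL.

150 μL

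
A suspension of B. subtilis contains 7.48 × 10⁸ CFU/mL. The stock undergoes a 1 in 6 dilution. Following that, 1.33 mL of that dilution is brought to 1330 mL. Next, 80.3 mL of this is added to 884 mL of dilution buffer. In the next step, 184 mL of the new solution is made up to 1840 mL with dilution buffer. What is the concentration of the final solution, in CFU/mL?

Overall dilution factor = 6 × 1000 × 12.01 × 10 = 7.21 × 10⁵.
7.48 × 10⁸ CFU/mL / 7.21 × 10⁵ = 1040 CFU/mL.

1040 CFU/mL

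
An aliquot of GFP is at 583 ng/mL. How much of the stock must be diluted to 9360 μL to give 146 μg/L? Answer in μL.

2340 μL

146 μg/L = 146 ng/mL.
V₁ = C₂V₂/C₁ = 146 × 9360 / 583 = 2344 μL.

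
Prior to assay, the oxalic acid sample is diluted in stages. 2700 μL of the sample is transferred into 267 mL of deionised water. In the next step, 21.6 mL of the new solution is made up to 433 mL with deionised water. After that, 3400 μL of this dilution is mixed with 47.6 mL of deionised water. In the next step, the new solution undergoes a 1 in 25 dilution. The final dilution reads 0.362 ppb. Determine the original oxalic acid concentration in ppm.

Overall dilution factor = 99.89 × 20.05 × 15 × 25 = 7.51 × 10⁵.
Original = 0.362 ppb × 7.51 × 10⁵ = 2.72 × 10⁵ ppb = 272 ppm.

272 ppm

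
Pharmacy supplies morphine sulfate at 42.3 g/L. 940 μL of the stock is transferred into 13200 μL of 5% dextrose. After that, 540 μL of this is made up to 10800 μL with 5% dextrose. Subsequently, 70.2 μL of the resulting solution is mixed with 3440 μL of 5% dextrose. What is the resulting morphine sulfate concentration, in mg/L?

Overall dilution factor = 15.04 × 20 × 50.00 = 1.50 × 10⁴.
42.3 g/L / 1.50 × 10⁴ = 2.81 × 10⁻³ g/L = 2.81 mg/L.

2.81 mg/L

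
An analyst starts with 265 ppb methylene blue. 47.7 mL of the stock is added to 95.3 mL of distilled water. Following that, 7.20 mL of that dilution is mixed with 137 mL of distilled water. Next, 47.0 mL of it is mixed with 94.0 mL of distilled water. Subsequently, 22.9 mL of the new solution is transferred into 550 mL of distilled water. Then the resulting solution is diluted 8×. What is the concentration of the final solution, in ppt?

7.35 ppt

Overall dilution factor = 2.998 × 20.03 × 3 × 25.02 × 8 = 3.60 × 10⁴.
265 ppb / 3.60 × 10⁴ = 7.35 × 10⁻³ ppb = 7.35 ppt.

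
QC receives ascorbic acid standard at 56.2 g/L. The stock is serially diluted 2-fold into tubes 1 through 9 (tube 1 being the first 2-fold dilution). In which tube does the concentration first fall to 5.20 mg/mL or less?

Tube n has concentration 56.2 g/L / 2ⁿ.
Need 2ⁿ ≥ 56.2 g/L / 5.20 mg/mL = 10.8, so n ≥ 3.43.
First such tube: n = 4.

tube 4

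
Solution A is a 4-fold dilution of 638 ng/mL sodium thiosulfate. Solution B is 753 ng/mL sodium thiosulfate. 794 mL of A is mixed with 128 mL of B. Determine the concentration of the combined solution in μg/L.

C_A = 638 ng/mL / 4 = 160 ng/mL.
C_mix = (C_A·V_A + C_B·V_B)/(V_A + V_B) = (160×794 + 753×128) / 922.0 = 242 ng/mL = 242 μg/L.

242 μg/L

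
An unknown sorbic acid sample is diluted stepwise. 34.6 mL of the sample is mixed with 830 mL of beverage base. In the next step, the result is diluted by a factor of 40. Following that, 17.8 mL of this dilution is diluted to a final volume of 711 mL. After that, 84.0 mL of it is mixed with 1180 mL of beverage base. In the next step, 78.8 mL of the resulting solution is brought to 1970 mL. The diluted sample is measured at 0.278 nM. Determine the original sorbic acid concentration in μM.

Overall dilution factor = 24.99 × 40 × 39.94 × 15.05 × 25 = 1.50 × 10⁷.
Original = 0.278 nM × 1.50 × 10⁷ = 4.18 × 10⁶ nM = 4180 μM.

4180 μM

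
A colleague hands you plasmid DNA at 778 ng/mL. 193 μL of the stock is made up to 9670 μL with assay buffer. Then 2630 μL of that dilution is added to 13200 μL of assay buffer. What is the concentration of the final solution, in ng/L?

2580 ng/L

Overall dilution factor = 50.10 × 6.019 = 302.
778 ng/mL / 302 = 2.58 ng/mL = 2580 ng/L.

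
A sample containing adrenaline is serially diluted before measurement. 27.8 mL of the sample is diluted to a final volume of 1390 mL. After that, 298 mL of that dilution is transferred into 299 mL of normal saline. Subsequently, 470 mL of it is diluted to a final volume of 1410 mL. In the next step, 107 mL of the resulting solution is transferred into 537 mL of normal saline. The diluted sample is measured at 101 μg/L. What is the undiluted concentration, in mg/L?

Overall dilution factor = 50 × 2.003 × 3 × 6.019 = 1809.
Original = 101 μg/L × 1809 = 1.83 × 10⁵ μg/L = 183 mg/L.

183 mg/L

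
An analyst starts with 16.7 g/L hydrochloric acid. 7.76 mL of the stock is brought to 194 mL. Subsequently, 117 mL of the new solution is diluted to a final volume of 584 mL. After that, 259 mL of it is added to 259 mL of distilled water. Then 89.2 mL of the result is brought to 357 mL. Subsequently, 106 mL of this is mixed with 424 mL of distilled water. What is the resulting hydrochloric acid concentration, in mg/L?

Overall dilution factor = 25 × 4.991 × 2 × 4.002 × 5 = 4994.
16.7 g/L / 4994 = 3.34 × 10⁻³ g/L = 3.34 mg/L.

3.34 mg/L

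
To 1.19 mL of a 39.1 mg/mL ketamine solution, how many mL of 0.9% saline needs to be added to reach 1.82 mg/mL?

24.4 mL

V₂ = C₁V₁/C₂ = 39.1 × 1.19 / 1.82 = 25.6 mL.
Diluent to add = V₂ − V₁ = 25.6 − 1.19 = 24.4 mL.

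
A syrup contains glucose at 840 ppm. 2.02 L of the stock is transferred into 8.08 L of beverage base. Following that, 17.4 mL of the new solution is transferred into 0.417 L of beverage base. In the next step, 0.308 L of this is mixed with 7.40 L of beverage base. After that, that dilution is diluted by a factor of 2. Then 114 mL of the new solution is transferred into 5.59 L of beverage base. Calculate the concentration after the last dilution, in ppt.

2690 ppt

Overall dilution factor = 5 × 24.97 × 25.03 × 2 × 50.04 = 3.13 × 10⁵.
840 ppm / 3.13 × 10⁵ = 2.69 × 10⁻³ ppm = 2690 ppt.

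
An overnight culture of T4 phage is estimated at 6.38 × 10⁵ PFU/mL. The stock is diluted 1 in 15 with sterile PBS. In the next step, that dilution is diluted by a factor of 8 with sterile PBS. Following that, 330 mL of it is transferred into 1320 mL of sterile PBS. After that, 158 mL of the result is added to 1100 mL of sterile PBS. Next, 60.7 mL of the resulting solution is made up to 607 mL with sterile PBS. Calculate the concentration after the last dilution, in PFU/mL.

Overall dilution factor = 15 × 8 × 5 × 7.962 × 10 = 4.78 × 10⁴.
6.38 × 10⁵ PFU/mL / 4.78 × 10⁴ = 13.4 PFU/mL.

13.4 PFU/mL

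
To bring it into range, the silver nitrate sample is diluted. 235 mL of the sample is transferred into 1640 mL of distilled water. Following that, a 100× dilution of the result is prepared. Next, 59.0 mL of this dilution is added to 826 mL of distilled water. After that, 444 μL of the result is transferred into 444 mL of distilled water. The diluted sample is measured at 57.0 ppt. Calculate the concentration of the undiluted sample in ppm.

683 ppm

Overall dilution factor = 7.979 × 100 × 15 × 1001 = 1.20 × 10⁷.
Original = 57.0 ppt × 1.20 × 10⁷ = 6.83 × 10⁸ ppt = 683 ppm.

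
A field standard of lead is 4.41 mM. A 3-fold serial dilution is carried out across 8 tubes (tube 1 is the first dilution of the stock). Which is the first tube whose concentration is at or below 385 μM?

tube 3

Tube n has concentration 4.41 mM / 3ⁿ.
Need 3ⁿ ≥ 4.41 mM / 385 μM = 11.5, so n ≥ 2.22.
First such tube: n = 3.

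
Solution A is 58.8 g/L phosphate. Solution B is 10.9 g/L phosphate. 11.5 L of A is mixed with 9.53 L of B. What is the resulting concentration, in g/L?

C_mix = (C_A·V_A + C_B·V_B)/(V_A + V_B) = (58.8×11.5 + 10.9×9.53) / 21.03 = 37.1 g/L.

37.1 g/L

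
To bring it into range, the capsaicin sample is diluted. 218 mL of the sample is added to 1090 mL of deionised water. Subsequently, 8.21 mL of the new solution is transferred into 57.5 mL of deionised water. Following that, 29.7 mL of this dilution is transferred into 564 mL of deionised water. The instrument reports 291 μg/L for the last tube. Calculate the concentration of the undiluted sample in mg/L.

279 mg/L

Overall dilution factor = 6 × 8.004 × 19.99 = 960.
Original = 291 μg/L × 960 = 2.79 × 10⁵ μg/L = 279 mg/L.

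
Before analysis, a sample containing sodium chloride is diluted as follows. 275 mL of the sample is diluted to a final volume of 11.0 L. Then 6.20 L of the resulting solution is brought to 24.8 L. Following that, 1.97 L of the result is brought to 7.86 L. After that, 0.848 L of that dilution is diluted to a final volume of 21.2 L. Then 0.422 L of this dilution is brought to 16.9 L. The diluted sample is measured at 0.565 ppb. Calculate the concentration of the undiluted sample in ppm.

Overall dilution factor = 40 × 4 × 3.990 × 25 × 40.05 = 6.39 × 10⁵.
Original = 0.565 ppb × 6.39 × 10⁵ = 3.61 × 10⁵ ppb = 361 ppm.

361 ppm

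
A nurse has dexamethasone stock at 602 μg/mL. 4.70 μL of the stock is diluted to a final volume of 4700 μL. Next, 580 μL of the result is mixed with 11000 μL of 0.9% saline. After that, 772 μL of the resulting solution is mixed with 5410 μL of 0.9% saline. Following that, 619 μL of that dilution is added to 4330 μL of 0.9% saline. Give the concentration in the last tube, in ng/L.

Overall dilution factor = 1000 × 19.97 × 8.008 × 7.995 = 1.28 × 10⁶.
602 μg/mL / 1.28 × 10⁶ = 4.71 × 10⁻⁴ μg/mL = 471 ng/L.

471 ng/L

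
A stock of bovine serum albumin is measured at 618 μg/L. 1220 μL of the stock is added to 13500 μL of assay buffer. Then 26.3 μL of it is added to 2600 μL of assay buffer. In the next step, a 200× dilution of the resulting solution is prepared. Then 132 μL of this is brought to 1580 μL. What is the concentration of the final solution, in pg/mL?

0.214 pg/mL

Overall dilution factor = 12.07 × 99.86 × 200 × 11.97 = 2.88 × 10⁶.
618 μg/L / 2.88 × 10⁶ = 2.14 × 10⁻⁴ μg/L = 0.214 pg/mL.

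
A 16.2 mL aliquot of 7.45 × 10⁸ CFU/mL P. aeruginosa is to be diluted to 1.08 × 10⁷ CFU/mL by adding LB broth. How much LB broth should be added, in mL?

1100 mL

V₂ = C₁V₁/C₂ = 7.45 × 10⁸ × 16.2 / 1.08 × 10⁷ = 1118 mL.
Diluent to add = V₂ − V₁ = 1118 − 16.2 = 1100 mL.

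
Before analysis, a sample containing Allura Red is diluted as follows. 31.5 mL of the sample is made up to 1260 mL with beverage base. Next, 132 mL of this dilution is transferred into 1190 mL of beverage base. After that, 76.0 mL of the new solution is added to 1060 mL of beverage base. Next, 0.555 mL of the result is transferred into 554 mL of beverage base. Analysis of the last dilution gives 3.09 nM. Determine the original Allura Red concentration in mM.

Overall dilution factor = 40 × 10.02 × 14.95 × 999.2 = 5.98 × 10⁶.
Original = 3.09 nM × 5.98 × 10⁶ = 1.85 × 10⁷ nM = 18.5 mM.

18.5 mM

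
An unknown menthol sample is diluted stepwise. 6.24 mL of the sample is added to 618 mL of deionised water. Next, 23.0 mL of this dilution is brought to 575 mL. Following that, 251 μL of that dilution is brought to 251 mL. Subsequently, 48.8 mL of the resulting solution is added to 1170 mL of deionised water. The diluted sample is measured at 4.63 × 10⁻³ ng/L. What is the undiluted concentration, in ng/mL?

289 ng/mL

Overall dilution factor = 100.0 × 25 × 1000 × 24.98 = 6.25 × 10⁷.
Original = 4.63 × 10⁻³ ng/L × 6.25 × 10⁷ = 2.89 × 10⁵ ng/L = 289 ng/mL.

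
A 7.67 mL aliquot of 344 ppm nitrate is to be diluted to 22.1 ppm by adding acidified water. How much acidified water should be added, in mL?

112 mL

V₂ = C₁V₁/C₂ = 344 × 7.67 / 22.1 = 119 mL.
Diluent to add = V₂ − V₁ = 119 − 7.67 = 112 mL.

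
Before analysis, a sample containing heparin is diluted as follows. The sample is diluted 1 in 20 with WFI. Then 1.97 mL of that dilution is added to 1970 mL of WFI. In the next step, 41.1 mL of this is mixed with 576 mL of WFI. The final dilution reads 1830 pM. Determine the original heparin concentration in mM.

Overall dilution factor = 20 × 1001 × 15.01 = 3.01 × 10⁵.
Original = 1830 pM × 3.01 × 10⁵ = 5.50 × 10⁸ pM = 0.550 mM.

0.550 mM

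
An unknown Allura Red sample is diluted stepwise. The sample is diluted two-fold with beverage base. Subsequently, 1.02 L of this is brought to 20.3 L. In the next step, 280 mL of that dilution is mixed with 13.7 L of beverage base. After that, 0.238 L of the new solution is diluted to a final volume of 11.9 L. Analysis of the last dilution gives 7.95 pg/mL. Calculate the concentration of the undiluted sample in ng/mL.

Overall dilution factor = 2 × 19.90 × 49.93 × 50 = 9.94 × 10⁴.
Original = 7.95 pg/mL × 9.94 × 10⁴ = 7.90 × 10⁵ pg/mL = 790 ng/mL.

790 ng/mL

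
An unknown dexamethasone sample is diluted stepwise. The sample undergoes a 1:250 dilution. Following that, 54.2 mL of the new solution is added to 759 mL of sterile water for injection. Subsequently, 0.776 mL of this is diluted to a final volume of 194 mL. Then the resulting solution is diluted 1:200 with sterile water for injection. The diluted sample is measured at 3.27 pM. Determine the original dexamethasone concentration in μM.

Overall dilution factor = 250 × 15.00 × 250 × 200 = 1.88 × 10⁸.
Original = 3.27 pM × 1.88 × 10⁸ = 6.13 × 10⁸ pM = 613 μM.

613 μM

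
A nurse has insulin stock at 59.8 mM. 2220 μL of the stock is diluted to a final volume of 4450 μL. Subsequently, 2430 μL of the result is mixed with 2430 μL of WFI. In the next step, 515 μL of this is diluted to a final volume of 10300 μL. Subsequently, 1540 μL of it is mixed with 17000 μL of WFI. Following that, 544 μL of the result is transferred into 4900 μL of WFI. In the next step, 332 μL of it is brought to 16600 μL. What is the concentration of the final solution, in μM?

Overall dilution factor = 2.005 × 2 × 20 × 12.04 × 10.01 × 50 = 4.83 × 10⁵.
59.8 mM / 4.83 × 10⁵ = 1.24 × 10⁻⁴ mM = 0.124 μM.

0.124 μM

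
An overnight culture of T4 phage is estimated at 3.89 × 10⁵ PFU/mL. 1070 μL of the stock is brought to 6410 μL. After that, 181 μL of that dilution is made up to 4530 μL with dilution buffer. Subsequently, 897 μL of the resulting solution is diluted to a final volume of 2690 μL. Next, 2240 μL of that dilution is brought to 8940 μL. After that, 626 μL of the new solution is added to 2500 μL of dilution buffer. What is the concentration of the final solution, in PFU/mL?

43.4 PFU/mL

Overall dilution factor = 5.991 × 25.03 × 2.999 × 3.991 × 4.994 = 8961.
3.89 × 10⁵ PFU/mL / 8961 = 43.4 PFU/mL.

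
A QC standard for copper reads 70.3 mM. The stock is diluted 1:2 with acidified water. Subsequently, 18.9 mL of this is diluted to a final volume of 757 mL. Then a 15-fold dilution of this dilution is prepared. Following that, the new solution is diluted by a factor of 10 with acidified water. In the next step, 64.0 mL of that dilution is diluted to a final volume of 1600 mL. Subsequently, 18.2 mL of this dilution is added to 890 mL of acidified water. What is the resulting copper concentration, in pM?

Overall dilution factor = 2 × 40.05 × 15 × 10 × 25 × 49.90 = 1.50 × 10⁷.
70.3 mM / 1.50 × 10⁷ = 4.69 × 10⁻⁶ mM = 4690 pM.

4690 pM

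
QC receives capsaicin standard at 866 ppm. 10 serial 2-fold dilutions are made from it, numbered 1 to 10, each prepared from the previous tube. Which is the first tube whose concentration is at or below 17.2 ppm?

tube 6

Tube n has concentration 866 ppm / 2ⁿ.
Need 2ⁿ ≥ 866 ppm / 17.2 ppm = 50.3, so n ≥ 5.65.
First such tube: n = 6.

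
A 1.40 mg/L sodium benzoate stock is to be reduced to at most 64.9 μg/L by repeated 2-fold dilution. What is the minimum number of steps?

5

Need 2ⁿ ≥ 21.6, so n ≥ log(21.6)/log(2) = 4.43.
Minimum whole steps: n = 5.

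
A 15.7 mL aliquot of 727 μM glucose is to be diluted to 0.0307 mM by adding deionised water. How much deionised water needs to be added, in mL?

0.0307 mM = 30.7 μM.
V₂ = C₁V₁/C₂ = 727 × 15.7 / 30.7 = 372 mL.
Diluent to add = V₂ − V₁ = 372 − 15.7 = 356 mL.

356 mL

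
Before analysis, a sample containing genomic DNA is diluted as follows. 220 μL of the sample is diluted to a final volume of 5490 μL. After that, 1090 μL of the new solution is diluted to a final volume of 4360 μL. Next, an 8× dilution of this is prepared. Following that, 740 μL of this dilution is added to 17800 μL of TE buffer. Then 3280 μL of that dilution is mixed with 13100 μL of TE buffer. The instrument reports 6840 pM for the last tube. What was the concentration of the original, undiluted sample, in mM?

Overall dilution factor = 24.95 × 4 × 8 × 25.05 × 4.994 = 9.99 × 10⁴.
Original = 6840 pM × 9.99 × 10⁴ = 6.83 × 10⁸ pM = 0.683 mM.

0.683 mM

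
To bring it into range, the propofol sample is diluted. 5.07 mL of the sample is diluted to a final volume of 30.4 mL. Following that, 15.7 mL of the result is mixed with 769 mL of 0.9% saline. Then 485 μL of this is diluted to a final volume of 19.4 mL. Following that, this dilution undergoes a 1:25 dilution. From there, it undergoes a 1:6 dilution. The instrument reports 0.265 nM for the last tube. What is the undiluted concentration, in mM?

0.477 mM

Overall dilution factor = 5.996 × 49.98 × 40 × 25 × 6 = 1.80 × 10⁶.
Original = 0.265 nM × 1.80 × 10⁶ = 4.77 × 10⁵ nM = 0.477 mM.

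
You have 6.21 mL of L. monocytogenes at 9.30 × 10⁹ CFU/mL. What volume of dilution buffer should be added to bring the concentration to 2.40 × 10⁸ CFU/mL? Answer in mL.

V₂ = C₁V₁/C₂ = 9.30 × 10⁹ × 6.21 / 2.40 × 10⁸ = 241 mL.
Diluent to add = V₂ − V₁ = 241 − 6.21 = 234 mL.

234 mL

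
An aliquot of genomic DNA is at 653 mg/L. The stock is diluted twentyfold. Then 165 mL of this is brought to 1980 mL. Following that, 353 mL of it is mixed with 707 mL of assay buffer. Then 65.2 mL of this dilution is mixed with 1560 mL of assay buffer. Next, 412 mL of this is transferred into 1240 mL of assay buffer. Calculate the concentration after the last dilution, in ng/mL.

Overall dilution factor = 20 × 12 × 3.003 × 24.93 × 4.010 = 7.20 × 10⁴.
653 mg/L / 7.20 × 10⁴ = 9.07 × 10⁻³ mg/L = 9.07 ng/mL.

9.07 ng/mL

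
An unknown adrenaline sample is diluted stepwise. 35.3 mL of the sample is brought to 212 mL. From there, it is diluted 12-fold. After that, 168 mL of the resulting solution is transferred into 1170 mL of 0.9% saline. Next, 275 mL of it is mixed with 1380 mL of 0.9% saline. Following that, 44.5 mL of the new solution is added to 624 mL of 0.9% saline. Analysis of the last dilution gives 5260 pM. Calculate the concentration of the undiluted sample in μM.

Overall dilution factor = 6.006 × 12 × 7.964 × 6.018 × 15.02 = 5.19 × 10⁴.
Original = 5260 pM × 5.19 × 10⁴ = 2.73 × 10⁸ pM = 273 μM.

273 μM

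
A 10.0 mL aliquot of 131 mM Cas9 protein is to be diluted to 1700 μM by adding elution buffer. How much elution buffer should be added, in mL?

761 mL

1700 μM = 1.70 mM.
V₂ = C₁V₁/C₂ = 131 × 10.0 / 1.70 = 771 mL.
Diluent to add = V₂ − V₁ = 771 − 10.0 = 761 mL.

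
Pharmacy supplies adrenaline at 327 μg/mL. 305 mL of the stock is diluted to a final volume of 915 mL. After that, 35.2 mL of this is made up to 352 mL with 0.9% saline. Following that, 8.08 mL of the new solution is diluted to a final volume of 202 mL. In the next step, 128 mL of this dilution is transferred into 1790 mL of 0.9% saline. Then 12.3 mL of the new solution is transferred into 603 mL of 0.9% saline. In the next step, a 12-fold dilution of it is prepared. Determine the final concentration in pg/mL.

48.5 pg/mL

Overall dilution factor = 3 × 10 × 25 × 14.98 × 50.02 × 12 = 6.75 × 10⁶.
327 μg/mL / 6.75 × 10⁶ = 4.85 × 10⁻⁵ μg/mL = 48.5 pg/mL.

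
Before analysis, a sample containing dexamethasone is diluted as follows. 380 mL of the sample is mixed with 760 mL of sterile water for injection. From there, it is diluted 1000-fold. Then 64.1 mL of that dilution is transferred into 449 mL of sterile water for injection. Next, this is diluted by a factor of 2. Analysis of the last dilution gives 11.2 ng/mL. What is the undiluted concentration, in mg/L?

Overall dilution factor = 3 × 1000 × 8.005 × 2 = 4.80 × 10⁴.
Original = 11.2 ng/mL × 4.80 × 10⁴ = 5.38 × 10⁵ ng/mL = 538 mg/L.

538 mg/L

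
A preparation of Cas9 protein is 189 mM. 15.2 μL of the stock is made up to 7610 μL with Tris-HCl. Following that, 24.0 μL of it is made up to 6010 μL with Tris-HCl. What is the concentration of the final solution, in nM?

Overall dilution factor = 500.7 × 250.4 = 1.25 × 10⁵.
189 mM / 1.25 × 10⁵ = 1.51 × 10⁻³ mM = 1510 nM.

1510 nM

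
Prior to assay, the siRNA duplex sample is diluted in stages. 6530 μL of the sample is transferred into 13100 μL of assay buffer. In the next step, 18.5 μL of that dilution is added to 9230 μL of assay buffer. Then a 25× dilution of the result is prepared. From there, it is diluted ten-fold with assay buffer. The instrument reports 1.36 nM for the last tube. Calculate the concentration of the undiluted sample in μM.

511 μM

Overall dilution factor = 3.006 × 499.9 × 25 × 10 = 3.76 × 10⁵.
Original = 1.36 nM × 3.76 × 10⁵ = 5.11 × 10⁵ nM = 511 μM.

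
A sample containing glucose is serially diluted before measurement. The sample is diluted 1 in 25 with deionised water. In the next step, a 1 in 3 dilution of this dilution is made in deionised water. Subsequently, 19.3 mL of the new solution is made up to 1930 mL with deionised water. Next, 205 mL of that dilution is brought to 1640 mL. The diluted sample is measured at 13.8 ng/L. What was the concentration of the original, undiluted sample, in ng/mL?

828 ng/mL

Overall dilution factor = 25 × 3 × 100 × 8 = 6.00 × 10⁴.
Original = 13.8 ng/L × 6.00 × 10⁴ = 8.28 × 10⁵ ng/L = 828 ng/mL.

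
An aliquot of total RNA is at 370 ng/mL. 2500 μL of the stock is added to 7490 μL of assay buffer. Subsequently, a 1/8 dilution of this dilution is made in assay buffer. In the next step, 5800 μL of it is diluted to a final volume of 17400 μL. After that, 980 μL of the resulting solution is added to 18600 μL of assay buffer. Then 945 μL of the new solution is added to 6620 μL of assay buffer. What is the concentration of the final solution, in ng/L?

24.1 ng/L

Overall dilution factor = 3.996 × 8 × 3 × 19.98 × 8.005 = 1.53 × 10⁴.
370 ng/mL / 1.53 × 10⁴ = 0.0241 ng/mL = 24.1 ng/L.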